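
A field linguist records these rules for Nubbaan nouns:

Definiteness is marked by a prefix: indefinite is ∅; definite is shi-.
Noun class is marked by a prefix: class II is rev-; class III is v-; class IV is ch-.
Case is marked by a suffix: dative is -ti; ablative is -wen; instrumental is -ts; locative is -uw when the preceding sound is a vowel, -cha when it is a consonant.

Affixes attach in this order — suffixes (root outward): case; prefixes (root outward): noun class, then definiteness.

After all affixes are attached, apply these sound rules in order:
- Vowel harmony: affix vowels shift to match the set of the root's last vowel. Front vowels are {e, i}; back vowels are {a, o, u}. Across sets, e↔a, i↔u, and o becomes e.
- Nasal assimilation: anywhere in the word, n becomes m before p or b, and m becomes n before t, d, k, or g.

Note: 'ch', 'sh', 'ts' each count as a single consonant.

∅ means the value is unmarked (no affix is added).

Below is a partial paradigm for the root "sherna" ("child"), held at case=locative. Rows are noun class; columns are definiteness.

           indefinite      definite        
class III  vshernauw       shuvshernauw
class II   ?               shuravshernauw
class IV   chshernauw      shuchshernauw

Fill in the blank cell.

ravshernauw

Attach case locative -uw (after vowel 'a') → shernauw.
Attach noun class class II rev- → revshernauw.
definiteness = indefinite: zero marking, form stays revshernauw.
Apply vowel harmony: revshernauw → ravshernauw.
Nasal assimilation: no change.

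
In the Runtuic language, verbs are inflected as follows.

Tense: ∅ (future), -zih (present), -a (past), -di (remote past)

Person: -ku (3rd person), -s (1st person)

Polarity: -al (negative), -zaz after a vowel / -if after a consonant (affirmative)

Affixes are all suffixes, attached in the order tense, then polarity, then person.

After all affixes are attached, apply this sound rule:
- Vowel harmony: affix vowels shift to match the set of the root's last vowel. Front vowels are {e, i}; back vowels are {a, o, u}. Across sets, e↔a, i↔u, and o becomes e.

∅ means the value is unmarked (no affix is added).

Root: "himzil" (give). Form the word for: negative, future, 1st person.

tense = future: zero marking, form stays himzil.
Attach polarity negative -al → himzilal.
Attach person 1st person -s → himzilals.
Apply vowel harmony: himzilals → himzilels.

himzilels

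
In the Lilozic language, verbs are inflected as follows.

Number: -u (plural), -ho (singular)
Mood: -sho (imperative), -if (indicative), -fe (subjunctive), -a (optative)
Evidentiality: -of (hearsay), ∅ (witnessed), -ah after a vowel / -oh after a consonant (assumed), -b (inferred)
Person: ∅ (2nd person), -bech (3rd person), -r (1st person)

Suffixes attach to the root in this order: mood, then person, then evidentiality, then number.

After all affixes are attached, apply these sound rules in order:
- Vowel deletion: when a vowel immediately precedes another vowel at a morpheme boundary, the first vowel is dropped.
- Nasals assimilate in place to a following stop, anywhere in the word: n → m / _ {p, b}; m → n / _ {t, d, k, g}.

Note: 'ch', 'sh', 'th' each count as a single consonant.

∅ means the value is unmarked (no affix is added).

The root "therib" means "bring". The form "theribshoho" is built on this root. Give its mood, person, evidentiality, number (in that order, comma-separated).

Segment: therib-sho-ho.
mood: -sho → imperative.
person: ∅ → 2nd person.
evidentiality: ∅ → witnessed.
number: -ho → singular.

imperative, 2nd person, witnessed, singular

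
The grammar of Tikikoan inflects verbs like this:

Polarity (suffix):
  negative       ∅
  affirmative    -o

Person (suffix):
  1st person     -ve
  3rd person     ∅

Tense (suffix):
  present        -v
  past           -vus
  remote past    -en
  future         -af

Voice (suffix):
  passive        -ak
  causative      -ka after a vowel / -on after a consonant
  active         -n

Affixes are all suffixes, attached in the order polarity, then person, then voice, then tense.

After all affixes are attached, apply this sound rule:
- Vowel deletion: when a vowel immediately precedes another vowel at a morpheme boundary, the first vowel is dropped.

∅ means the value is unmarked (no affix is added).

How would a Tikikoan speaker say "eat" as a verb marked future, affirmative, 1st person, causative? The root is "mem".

memovekaf

Attach polarity affirmative -o → memo.
Attach person 1st person -ve → memove.
Attach voice causative -ka (after vowel 'e') → memoveka.
Attach tense future -af → memovekaaf.
Apply vowel deletion: memovekaaf → memovekaf.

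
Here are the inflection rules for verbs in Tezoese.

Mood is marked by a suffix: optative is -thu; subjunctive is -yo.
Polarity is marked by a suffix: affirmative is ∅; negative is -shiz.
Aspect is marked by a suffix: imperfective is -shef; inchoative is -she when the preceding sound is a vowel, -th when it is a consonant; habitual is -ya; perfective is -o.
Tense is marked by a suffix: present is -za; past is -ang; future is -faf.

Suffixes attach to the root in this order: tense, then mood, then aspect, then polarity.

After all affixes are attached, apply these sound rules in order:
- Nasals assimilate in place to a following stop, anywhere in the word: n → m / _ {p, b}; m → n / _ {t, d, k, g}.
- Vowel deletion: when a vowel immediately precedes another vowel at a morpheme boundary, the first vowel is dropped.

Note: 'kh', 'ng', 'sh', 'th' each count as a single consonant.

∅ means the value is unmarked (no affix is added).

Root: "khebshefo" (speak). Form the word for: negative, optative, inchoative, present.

khebshefozathusheshiz

Attach tense present -za → khebshefoza.
Attach mood optative -thu → khebshefozathu.
Attach aspect inchoative -she (after vowel 'u') → khebshefozathushe.
Attach polarity negative -shiz → khebshefozathusheshiz.
Nasal assimilation: no change.
Vowel deletion: no change.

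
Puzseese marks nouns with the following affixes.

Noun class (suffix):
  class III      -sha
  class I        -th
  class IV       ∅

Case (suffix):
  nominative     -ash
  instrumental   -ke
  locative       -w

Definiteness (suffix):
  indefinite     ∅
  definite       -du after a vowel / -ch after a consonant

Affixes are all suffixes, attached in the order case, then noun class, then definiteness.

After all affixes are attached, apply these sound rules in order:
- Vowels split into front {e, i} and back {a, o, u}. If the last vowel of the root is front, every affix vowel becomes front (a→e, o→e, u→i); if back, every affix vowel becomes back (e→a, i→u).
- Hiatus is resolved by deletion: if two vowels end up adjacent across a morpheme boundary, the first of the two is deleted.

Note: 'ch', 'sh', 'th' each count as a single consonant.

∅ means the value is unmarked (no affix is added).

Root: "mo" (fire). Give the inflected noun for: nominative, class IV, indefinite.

Attach case nominative -ash → moash.
noun class = class IV: zero marking, form stays moash.
definiteness = indefinite: zero marking, form stays moash.
Vowel harmony: no change.
Apply vowel deletion: moash → mash.

mash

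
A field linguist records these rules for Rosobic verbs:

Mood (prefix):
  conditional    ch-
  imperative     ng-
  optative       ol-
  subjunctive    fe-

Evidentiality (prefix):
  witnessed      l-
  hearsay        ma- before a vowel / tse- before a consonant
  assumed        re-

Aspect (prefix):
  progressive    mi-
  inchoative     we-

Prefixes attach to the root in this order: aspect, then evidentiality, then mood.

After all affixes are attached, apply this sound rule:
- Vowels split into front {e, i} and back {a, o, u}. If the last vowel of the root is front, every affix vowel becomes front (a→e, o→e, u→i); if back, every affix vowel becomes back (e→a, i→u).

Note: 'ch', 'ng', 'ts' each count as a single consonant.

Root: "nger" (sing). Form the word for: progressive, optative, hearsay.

eltseminger

Attach aspect progressive mi- → minger.
Attach evidentiality hearsay tse- (before consonant 'm') → tseminger.
Attach mood optative ol- → oltseminger.
Apply vowel harmony: oltseminger → eltseminger.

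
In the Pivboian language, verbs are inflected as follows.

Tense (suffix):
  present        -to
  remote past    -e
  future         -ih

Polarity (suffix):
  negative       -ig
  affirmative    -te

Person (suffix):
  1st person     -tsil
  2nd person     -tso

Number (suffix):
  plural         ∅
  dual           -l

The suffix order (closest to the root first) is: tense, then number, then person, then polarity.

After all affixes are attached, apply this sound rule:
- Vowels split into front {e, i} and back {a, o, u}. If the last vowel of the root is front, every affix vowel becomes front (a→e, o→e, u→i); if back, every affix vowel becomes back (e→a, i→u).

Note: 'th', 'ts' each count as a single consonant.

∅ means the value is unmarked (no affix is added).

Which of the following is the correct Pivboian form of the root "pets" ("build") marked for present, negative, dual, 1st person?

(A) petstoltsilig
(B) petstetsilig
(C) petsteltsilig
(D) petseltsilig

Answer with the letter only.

C

Attach tense present -to → petsto.
Attach number dual -l → petstol.
Attach person 1st person -tsil → petstoltsil.
Attach polarity negative -ig → petstoltsilig.
Apply vowel harmony: petstoltsilig → petsteltsilig.
So the correct form is petsteltsilig, option (C).
(A) petstoltsilig is wrong: it fails to apply the sound rule(s).
(D) petseltsilig is wrong: it uses remote past instead of present for tense.
(B) petstetsilig is wrong: it uses plural instead of dual for number.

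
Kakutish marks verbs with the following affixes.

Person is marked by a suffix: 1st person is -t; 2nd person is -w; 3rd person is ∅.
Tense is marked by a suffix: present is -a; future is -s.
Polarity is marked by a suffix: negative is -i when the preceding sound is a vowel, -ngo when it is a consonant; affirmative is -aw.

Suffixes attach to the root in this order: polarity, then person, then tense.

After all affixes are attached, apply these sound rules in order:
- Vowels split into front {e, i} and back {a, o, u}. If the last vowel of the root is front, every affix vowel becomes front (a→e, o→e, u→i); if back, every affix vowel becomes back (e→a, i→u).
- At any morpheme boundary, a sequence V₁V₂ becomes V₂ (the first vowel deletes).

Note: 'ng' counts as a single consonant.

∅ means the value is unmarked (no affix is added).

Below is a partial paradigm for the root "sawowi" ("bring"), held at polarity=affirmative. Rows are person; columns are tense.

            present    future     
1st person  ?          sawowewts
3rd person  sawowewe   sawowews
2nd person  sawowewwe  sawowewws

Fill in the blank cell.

sawowewte

Attach polarity affirmative -aw → sawowiaw.
Attach person 1st person -t → sawowiawt.
Attach tense present -a → sawowiawta.
Apply vowel harmony: sawowiawta → sawowiewte.
Apply vowel deletion: sawowiewte → sawowewte.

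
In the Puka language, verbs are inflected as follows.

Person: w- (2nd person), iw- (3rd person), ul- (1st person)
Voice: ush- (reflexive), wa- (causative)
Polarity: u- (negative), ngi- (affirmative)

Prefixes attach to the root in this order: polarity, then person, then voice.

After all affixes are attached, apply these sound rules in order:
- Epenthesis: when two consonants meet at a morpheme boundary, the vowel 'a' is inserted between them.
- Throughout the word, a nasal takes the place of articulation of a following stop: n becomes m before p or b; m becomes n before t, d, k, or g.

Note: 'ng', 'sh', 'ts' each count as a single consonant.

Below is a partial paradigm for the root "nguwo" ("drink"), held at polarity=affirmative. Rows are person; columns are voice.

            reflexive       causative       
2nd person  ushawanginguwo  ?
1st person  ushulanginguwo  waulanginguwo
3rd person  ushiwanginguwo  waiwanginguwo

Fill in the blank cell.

Attach polarity affirmative ngi- → nginguwo.
Attach person 2nd person w- → wnginguwo.
Attach voice causative wa- → wawnginguwo.
Apply epenthesis: wawnginguwo → wawanginguwo.
Nasal assimilation: no change.

wawanginguwo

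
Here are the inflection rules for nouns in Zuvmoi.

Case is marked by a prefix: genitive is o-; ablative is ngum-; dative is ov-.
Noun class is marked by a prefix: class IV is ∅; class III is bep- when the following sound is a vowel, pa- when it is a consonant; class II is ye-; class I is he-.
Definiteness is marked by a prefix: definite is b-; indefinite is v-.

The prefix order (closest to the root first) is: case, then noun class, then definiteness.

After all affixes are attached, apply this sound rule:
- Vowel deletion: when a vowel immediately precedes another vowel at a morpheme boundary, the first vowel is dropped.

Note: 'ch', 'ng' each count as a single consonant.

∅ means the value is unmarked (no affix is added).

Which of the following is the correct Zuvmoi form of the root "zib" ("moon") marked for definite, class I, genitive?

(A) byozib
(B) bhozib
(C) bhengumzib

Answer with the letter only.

B

Attach case genitive o- → ozib.
Attach noun class class I he- → heozib.
Attach definiteness definite b- → bheozib.
Apply vowel deletion: bheozib → bhozib.
So the correct form is bhozib, option (B).
(A) byozib is wrong: it uses class II instead of class I for noun class.
(C) bhengumzib is wrong: it uses ablative instead of genitive for case.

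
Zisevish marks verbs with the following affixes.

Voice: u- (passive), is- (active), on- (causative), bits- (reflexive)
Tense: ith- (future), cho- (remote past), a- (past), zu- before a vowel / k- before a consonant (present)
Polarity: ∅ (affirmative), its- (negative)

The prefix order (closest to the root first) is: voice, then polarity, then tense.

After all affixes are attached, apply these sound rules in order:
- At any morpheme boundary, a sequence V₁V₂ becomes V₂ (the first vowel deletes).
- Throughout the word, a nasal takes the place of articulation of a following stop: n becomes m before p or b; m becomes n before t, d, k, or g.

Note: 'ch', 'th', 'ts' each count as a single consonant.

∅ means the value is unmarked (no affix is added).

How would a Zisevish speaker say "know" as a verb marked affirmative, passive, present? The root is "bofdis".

zubofdis

Attach voice passive u- → ubofdis.
polarity = affirmative: zero marking, form stays ubofdis.
Attach tense present zu- (before vowel 'u') → zuubofdis.
Apply vowel deletion: zuubofdis → zubofdis.
Nasal assimilation: no change.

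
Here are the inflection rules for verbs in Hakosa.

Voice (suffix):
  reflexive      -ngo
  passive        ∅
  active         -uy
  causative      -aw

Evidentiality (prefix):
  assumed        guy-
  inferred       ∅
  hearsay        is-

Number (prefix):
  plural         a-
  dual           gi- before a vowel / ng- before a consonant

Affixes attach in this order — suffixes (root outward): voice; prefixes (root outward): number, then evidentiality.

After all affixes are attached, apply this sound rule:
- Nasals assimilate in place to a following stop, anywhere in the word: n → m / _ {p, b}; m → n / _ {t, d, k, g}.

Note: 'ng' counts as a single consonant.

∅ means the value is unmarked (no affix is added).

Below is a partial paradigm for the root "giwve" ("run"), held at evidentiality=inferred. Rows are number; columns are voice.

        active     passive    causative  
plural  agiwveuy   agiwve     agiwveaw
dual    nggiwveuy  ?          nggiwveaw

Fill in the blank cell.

Attach number dual ng- (before consonant 'g') → nggiwve.
evidentiality = inferred: zero marking, form stays nggiwve.
voice = passive: zero marking, form stays nggiwve.
Nasal assimilation: no change.

nggiwve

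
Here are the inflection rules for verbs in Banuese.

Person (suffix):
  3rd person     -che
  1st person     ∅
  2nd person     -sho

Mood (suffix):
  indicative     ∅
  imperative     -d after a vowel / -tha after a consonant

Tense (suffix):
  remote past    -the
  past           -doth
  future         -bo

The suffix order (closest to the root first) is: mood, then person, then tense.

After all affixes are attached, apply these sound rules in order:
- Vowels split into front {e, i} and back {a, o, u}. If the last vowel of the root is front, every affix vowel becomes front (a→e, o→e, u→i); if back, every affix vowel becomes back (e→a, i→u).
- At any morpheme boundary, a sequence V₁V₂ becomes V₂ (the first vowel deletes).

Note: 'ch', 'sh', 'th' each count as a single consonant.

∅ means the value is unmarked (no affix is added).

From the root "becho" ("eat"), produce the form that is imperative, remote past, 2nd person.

bechodshotha

Attach mood imperative -d (after vowel 'o') → bechod.
Attach person 2nd person -sho → bechodsho.
Attach tense remote past -the → bechodshothe.
Apply vowel harmony: bechodshothe → bechodshotha.
Vowel deletion: no change.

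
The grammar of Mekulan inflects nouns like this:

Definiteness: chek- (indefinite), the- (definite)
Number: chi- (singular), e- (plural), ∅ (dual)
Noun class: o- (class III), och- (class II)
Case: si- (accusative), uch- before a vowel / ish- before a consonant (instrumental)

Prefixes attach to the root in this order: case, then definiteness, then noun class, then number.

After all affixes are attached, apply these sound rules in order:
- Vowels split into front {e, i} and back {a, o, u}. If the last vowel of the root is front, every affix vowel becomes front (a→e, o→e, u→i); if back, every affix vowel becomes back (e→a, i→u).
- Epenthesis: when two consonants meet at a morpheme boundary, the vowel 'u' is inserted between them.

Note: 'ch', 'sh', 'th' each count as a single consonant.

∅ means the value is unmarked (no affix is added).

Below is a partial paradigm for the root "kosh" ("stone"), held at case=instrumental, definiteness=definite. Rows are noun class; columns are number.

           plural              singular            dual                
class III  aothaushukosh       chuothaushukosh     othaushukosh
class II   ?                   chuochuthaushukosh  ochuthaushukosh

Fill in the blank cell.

Attach case instrumental ish- (before consonant 'k') → ishkosh.
Attach definiteness definite the- → theishkosh.
Attach noun class class II och- → ochtheishkosh.
Attach number plural e- → eochtheishkosh.
Apply vowel harmony: eochtheishkosh → aochthaushkosh.
Apply epenthesis: aochthaushkosh → aochuthaushukosh.

aochuthaushukosh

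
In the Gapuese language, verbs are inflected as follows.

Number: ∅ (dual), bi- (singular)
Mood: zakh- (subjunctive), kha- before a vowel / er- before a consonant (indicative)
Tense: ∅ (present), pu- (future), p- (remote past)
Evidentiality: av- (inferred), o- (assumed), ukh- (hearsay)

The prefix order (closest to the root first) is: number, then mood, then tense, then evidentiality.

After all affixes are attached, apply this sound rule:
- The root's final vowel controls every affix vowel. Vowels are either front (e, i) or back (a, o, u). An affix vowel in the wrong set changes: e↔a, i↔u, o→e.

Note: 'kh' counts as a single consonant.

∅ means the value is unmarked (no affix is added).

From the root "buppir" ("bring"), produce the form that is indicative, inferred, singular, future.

Attach number singular bi- → bibuppir.
Attach mood indicative er- (before consonant 'b') → erbibuppir.
Attach tense future pu- → puerbibuppir.
Attach evidentiality inferred av- → avpuerbibuppir.
Apply vowel harmony: avpuerbibuppir → evpierbibuppir.

evpierbibuppir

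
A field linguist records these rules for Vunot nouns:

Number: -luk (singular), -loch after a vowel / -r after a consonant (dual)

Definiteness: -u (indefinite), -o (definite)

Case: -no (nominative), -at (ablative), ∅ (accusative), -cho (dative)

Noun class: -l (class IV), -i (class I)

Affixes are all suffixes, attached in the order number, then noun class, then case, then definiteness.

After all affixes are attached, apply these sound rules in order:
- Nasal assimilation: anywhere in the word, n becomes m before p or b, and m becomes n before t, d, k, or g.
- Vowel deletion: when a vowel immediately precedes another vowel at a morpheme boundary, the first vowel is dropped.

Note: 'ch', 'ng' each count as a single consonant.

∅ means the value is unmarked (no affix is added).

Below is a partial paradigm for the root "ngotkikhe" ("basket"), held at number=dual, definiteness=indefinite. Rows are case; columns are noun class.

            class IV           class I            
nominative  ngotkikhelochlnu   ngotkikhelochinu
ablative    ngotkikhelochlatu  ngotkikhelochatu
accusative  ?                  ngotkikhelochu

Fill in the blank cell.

ngotkikhelochlu

Attach number dual -loch (after vowel 'e') → ngotkikheloch.
Attach noun class class IV -l → ngotkikhelochl.
case = accusative: zero marking, form stays ngotkikhelochl.
Attach definiteness indefinite -u → ngotkikhelochlu.
Nasal assimilation: no change.
Vowel deletion: no change.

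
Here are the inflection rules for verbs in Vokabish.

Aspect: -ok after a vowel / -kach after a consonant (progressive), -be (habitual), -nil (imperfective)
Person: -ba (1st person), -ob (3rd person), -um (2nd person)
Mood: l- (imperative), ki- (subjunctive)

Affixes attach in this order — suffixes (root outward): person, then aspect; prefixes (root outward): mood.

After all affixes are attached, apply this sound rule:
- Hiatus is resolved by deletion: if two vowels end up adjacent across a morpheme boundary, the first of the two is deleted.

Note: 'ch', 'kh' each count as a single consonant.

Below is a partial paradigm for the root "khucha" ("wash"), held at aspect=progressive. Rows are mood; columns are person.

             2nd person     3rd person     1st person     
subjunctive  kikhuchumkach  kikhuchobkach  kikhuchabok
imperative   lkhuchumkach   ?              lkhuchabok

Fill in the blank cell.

lkhuchobkach

Attach person 3rd person -ob → khuchaob.
Attach aspect progressive -kach (after consonant 'b') → khuchaobkach.
Attach mood imperative l- → lkhuchaobkach.
Apply vowel deletion: lkhuchaobkach → lkhuchobkach.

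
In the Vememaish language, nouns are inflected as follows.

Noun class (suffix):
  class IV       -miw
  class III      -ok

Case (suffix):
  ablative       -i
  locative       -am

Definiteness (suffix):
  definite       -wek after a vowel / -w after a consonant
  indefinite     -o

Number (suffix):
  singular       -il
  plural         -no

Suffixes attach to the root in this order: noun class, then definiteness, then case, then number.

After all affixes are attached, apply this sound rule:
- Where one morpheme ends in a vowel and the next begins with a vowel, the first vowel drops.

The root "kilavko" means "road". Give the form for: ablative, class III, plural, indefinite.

kilavkokino

Attach noun class class III -ok → kilavkook.
Attach definiteness indefinite -o → kilavkooko.
Attach case ablative -i → kilavkookoi.
Attach number plural -no → kilavkookoino.
Apply vowel deletion: kilavkookoino → kilavkokino.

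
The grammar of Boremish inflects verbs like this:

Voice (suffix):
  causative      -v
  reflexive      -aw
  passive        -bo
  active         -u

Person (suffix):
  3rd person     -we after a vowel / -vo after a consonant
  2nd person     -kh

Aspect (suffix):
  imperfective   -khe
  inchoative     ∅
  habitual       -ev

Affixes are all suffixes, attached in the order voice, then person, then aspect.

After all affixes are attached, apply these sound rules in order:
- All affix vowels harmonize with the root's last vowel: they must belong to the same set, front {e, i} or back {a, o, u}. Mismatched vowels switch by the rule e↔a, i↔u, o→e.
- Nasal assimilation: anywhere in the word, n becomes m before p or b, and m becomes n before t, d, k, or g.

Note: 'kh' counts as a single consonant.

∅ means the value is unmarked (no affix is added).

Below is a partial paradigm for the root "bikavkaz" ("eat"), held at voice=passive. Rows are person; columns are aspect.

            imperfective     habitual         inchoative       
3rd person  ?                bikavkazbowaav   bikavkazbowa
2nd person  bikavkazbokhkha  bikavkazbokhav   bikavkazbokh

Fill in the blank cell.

bikavkazbowakha

Attach voice passive -bo → bikavkazbo.
Attach person 3rd person -we (after vowel 'o') → bikavkazbowe.
Attach aspect imperfective -khe → bikavkazbowekhe.
Apply vowel harmony: bikavkazbowekhe → bikavkazbowakha.
Nasal assimilation: no change.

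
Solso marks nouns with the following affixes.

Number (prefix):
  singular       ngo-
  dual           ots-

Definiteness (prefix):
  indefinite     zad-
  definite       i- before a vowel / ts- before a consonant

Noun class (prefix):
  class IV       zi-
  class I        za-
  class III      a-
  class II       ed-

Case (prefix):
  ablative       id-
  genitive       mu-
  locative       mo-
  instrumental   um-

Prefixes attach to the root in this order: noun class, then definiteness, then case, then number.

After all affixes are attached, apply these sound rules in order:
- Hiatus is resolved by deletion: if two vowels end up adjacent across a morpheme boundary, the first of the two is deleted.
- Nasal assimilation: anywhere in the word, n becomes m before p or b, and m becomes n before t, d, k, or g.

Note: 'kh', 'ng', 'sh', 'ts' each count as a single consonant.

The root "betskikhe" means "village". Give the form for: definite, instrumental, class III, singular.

Attach noun class class III a- → abetskikhe.
Attach definiteness definite i- (before vowel 'a') → iabetskikhe.
Attach case instrumental um- → umiabetskikhe.
Attach number singular ngo- → ngoumiabetskikhe.
Apply vowel deletion: ngoumiabetskikhe → ngumabetskikhe.
Nasal assimilation: no change.

ngumabetskikhe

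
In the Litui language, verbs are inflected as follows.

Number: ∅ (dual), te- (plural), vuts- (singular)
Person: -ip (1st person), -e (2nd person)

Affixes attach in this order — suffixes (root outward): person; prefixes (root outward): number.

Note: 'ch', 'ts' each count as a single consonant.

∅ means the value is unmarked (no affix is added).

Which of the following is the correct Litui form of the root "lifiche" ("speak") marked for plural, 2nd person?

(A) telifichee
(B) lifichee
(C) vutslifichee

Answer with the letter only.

Attach number plural te- → telifiche.
Attach person 2nd person -e → telifichee.
So the correct form is telifichee, option (A).
(B) lifichee is wrong: it uses dual instead of plural for number.
(C) vutslifichee is wrong: it uses singular instead of plural for number.

A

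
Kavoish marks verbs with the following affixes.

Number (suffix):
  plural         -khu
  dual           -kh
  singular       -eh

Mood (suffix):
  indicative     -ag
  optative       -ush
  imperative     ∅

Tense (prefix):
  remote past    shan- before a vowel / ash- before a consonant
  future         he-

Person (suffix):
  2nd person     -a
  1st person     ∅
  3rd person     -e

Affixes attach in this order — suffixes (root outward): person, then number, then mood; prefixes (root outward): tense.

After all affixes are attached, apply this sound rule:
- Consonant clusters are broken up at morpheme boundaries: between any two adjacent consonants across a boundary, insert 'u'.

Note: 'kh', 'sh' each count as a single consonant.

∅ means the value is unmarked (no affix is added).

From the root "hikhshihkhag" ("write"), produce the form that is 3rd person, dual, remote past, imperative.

ashuhikhshihkhagekh

Attach person 3rd person -e → hikhshihkhage.
Attach number dual -kh → hikhshihkhagekh.
mood = imperative: zero marking, form stays hikhshihkhagekh.
Attach tense remote past ash- (before consonant 'h') → ashhikhshihkhagekh.
Apply epenthesis: ashhikhshihkhagekh → ashuhikhshihkhagekh.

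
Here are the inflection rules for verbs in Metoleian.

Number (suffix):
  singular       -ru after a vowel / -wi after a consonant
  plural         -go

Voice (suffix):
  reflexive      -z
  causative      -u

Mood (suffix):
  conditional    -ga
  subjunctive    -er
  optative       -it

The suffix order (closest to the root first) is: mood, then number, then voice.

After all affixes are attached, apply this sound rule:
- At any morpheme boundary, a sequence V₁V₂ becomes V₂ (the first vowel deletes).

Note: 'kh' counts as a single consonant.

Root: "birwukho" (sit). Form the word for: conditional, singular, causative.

Attach mood conditional -ga → birwukhoga.
Attach number singular -ru (after vowel 'a') → birwukhogaru.
Attach voice causative -u → birwukhogaruu.
Apply vowel deletion: birwukhogaruu → birwukhogaru.

birwukhogaru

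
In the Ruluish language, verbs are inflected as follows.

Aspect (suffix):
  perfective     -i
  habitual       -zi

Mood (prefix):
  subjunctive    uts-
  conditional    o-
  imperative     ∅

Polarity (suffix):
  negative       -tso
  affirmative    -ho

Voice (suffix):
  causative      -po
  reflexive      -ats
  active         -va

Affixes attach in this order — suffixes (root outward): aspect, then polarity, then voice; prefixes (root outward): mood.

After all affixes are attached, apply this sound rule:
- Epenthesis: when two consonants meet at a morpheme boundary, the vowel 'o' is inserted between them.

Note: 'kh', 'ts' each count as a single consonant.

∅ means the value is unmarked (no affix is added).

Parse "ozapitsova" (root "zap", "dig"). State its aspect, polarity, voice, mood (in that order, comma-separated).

perfective, negative, active, conditional

Segment: o-zap-i-tso-va.
aspect: -i → perfective.
polarity: -tso → negative.
voice: -va → active.
mood: o- → conditional.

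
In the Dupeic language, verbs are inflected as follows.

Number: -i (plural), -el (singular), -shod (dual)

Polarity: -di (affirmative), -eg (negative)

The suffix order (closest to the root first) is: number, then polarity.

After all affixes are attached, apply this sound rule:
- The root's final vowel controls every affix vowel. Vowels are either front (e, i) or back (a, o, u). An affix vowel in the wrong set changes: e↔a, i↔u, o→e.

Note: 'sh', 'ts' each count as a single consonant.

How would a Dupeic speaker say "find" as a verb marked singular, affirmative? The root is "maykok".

Attach number singular -el → maykokel.
Attach polarity affirmative -di → maykokeldi.
Apply vowel harmony: maykokeldi → maykokaldu.

maykokaldu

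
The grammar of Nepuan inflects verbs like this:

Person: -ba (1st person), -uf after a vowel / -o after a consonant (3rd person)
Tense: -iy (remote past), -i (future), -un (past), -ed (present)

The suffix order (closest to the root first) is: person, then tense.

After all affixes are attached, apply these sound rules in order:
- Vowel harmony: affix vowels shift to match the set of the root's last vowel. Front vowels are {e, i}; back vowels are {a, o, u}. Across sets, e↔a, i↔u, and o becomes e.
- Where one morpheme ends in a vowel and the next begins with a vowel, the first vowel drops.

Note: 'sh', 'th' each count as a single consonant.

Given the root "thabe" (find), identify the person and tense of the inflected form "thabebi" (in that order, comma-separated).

Segment: thabe-ba-i.
person: -ba → 1st person.
tense: -i → future.

1st person, future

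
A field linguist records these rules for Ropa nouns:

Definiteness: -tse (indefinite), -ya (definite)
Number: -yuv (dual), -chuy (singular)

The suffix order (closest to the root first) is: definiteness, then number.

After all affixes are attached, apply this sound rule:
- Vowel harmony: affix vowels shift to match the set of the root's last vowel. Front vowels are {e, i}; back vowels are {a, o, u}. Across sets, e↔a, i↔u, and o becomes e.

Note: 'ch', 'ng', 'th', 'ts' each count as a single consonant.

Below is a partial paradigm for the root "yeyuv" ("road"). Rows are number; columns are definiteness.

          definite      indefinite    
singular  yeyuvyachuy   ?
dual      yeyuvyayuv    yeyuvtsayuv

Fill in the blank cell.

yeyuvtsachuy

Attach definiteness indefinite -tse → yeyuvtse.
Attach number singular -chuy → yeyuvtsechuy.
Apply vowel harmony: yeyuvtsechuy → yeyuvtsachuy.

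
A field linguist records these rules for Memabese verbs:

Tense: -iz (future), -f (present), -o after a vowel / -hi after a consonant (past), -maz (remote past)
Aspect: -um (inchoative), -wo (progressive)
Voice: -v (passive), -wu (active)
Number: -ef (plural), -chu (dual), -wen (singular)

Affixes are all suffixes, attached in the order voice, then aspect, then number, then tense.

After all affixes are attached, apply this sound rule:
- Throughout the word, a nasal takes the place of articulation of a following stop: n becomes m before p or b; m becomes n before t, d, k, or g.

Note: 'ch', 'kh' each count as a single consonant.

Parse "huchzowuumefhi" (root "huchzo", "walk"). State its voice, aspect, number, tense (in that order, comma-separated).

Segment: huchzo-wu-um-ef-hi.
voice: -wu → active.
aspect: -um → inchoative.
number: -ef → plural.
tense: -o/hi → past.

active, inchoative, plural, past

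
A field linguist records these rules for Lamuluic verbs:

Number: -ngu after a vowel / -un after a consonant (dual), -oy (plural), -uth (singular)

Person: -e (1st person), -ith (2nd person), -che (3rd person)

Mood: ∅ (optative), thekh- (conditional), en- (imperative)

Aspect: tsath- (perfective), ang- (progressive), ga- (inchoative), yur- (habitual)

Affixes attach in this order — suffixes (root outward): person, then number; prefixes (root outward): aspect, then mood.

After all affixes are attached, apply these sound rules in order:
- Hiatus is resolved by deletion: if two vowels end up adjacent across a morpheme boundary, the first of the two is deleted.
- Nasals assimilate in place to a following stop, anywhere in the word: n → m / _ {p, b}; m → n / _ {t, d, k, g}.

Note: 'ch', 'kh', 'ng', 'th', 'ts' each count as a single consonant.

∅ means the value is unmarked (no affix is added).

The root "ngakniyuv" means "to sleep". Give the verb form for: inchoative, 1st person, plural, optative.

Attach aspect inchoative ga- → gangakniyuv.
Attach person 1st person -e → gangakniyuve.
mood = optative: zero marking, form stays gangakniyuve.
Attach number plural -oy → gangakniyuveoy.
Apply vowel deletion: gangakniyuveoy → gangakniyuvoy.
Nasal assimilation: no change.

gangakniyuvoy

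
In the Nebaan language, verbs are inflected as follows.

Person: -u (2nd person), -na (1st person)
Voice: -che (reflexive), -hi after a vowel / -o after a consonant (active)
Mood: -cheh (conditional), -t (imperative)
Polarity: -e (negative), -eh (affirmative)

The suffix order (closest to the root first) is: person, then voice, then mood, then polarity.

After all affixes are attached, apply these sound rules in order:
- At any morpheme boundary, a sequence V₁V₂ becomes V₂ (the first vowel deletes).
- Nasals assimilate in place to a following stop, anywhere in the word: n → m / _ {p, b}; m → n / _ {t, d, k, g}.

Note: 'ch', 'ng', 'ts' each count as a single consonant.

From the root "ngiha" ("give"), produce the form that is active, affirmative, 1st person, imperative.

ngihanahiteh

Attach person 1st person -na → ngihana.
Attach voice active -hi (after vowel 'a') → ngihanahi.
Attach mood imperative -t → ngihanahit.
Attach polarity affirmative -eh → ngihanahiteh.
Vowel deletion: no change.
Nasal assimilation: no change.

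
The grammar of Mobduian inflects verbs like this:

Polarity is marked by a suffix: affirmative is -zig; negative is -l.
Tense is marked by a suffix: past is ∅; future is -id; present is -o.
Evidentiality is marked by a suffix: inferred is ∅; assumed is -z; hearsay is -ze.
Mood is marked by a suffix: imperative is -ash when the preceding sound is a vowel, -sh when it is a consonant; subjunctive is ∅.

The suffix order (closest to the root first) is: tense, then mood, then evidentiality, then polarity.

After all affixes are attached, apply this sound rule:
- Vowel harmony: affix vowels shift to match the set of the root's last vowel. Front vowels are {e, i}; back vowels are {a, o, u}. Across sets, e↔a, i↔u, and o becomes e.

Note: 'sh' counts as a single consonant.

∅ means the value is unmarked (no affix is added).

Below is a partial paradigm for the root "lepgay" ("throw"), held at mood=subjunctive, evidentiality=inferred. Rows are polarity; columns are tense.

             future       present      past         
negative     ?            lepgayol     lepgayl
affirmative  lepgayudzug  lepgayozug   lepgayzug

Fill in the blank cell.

lepgayudl

Attach tense future -id → lepgayid.
mood = subjunctive: zero marking, form stays lepgayid.
evidentiality = inferred: zero marking, form stays lepgayid.
Attach polarity negative -l → lepgayidl.
Apply vowel harmony: lepgayidl → lepgayudl.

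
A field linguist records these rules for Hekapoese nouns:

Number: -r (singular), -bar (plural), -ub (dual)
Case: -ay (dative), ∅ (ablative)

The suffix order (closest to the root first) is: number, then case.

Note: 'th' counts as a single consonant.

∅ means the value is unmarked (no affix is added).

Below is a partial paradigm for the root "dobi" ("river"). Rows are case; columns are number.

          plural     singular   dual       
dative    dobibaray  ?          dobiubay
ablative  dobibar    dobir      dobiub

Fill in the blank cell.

Attach number singular -r → dobir.
Attach case dative -ay → dobiray.

dobiray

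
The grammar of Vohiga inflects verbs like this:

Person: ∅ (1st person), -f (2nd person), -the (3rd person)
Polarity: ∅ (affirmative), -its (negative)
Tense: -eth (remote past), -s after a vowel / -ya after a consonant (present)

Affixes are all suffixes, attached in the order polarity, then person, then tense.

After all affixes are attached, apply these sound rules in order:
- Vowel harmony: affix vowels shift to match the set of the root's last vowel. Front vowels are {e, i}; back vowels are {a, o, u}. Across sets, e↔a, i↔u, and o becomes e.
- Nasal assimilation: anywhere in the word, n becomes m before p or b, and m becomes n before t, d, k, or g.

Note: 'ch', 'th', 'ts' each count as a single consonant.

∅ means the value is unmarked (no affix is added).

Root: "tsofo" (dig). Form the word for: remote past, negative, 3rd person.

tsofoutsthaath

Attach polarity negative -its → tsofoits.
Attach person 3rd person -the → tsofoitsthe.
Attach tense remote past -eth → tsofoitstheeth.
Apply vowel harmony: tsofoitstheeth → tsofoutsthaath.
Nasal assimilation: no change.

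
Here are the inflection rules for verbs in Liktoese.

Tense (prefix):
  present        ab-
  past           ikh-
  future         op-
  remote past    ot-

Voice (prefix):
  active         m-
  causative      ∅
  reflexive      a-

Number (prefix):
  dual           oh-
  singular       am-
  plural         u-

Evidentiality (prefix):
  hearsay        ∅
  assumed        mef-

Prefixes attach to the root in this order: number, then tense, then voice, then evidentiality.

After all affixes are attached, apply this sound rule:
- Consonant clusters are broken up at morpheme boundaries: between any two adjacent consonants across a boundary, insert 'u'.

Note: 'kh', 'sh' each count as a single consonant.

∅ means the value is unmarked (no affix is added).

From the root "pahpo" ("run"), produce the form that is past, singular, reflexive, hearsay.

aikhamupahpo

Attach number singular am- → ampahpo.
Attach tense past ikh- → ikhampahpo.
Attach voice reflexive a- → aikhampahpo.
evidentiality = hearsay: zero marking, form stays aikhampahpo.
Apply epenthesis: aikhampahpo → aikhamupahpo.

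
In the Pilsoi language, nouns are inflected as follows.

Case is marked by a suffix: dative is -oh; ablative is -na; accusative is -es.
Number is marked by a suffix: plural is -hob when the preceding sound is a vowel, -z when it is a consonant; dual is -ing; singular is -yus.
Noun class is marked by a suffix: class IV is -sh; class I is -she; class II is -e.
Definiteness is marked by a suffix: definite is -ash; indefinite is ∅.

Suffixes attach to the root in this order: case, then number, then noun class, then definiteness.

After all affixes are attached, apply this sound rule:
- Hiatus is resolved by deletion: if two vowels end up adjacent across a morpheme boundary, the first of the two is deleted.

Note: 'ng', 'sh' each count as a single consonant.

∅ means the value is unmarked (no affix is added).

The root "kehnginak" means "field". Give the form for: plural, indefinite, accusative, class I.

kehnginakeszshe

Attach case accusative -es → kehnginakes.
Attach number plural -z (after consonant 's') → kehnginakesz.
Attach noun class class I -she → kehnginakeszshe.
definiteness = indefinite: zero marking, form stays kehnginakeszshe.
Vowel deletion: no change.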